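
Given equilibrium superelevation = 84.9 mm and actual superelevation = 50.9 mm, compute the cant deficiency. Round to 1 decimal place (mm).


Cant deficiency = equilibrium cant - actual cant
CD = 84.9 - 50.9
CD = 34.0 mm

34.0


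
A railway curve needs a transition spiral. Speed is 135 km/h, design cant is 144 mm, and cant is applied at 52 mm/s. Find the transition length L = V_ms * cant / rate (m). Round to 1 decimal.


Convert speed: V = 135 / 3.6 = 37.5 m/s
L = 37.5 * 144 / 52
L = 5400.0 / 52
L = 103.8 m

103.8


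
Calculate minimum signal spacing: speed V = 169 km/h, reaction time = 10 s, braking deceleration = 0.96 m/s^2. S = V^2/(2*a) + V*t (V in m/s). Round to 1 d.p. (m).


V = 169 / 3.6 = 46.9444 m/s
Braking distance = 46.9444^2 / (2*0.96) = 1147.8025 m
Sighting distance = 46.9444 * 10 = 469.4444 m
S = 1147.8025 + 469.4444 = 1617.2 m

1617.2


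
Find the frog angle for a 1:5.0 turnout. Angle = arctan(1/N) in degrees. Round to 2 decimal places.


1/N = 1/5.0 = 0.2
angle = arctan(0.2) = 0.197396 rad
angle = 0.197396 * 180/pi = 11.31 degrees

11.31


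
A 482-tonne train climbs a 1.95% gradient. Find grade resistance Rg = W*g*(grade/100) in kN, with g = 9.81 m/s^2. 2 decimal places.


Rg = W * 9.81 * grade / 100
Rg = 482 * 9.81 * 1.95 / 100
Rg = 4728.42 * 0.0195
Rg = 92.20 kN

92.20


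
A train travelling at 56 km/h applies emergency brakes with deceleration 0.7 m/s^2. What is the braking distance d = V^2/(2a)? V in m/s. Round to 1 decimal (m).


Convert speed: V = 56 / 3.6 = 15.5556 m/s
V^2 = 241.9753
d = 241.9753 / (2 * 0.7)
d = 241.9753 / 1.4
d = 172.8 m

172.8


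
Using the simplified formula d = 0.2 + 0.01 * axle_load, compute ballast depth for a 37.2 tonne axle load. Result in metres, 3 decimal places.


d = 0.2 + 0.01 * 37.2
d = 0.2 + 0.372
d = 0.572 m

0.572


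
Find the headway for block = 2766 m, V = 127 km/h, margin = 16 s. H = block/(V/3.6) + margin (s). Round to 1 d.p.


V = 127 / 3.6 = 35.2778 m/s
Block traversal time = 2766 / 35.2778 = 78.4063 s
Headway = 78.4063 + 16
Headway = 94.4 s

94.4


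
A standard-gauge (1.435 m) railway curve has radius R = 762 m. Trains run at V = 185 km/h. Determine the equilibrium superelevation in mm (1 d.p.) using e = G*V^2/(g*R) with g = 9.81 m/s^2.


Convert speed: V = 185 / 3.6 = 51.3889 m/s
Apply formula: e = 1.435 * 51.3889^2 / (9.81 * 762)
e = 1.435 * 2640.8179 / 7475.22
e = 0.506951 m = 507.0 mm

507.0


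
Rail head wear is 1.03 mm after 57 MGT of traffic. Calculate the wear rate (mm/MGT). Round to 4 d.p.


Wear rate = total wear / cumulative tonnage
Rate = 1.03 / 57
Rate = 0.0181 mm/MGT

0.0181


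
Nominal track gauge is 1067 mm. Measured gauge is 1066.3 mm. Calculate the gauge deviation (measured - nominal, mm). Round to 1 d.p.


Deviation = measured - nominal
Deviation = 1066.3 - 1067
Deviation = -0.7 mm

-0.7


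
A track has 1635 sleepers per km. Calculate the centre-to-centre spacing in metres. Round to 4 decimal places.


Spacing = 1000 m / number of sleepers
Spacing = 1000 / 1635
Spacing = 0.6116 m

0.6116


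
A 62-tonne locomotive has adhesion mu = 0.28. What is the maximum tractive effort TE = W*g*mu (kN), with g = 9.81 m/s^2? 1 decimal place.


TE_max = W * g * mu
TE_max = 62 * 9.81 * 0.28
TE_max = 608.22 * 0.28
TE_max = 170.3 kN

170.3


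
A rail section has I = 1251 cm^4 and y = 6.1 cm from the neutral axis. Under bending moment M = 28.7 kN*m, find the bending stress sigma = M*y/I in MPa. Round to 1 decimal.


Convert units:
M = 28.7 kN*m = 28700000 N*mm
y = 6.1 cm = 61 mm
I = 1251 cm^4 = 12510000 mm^4
sigma = 28700000 * 61 / 12510000
sigma = 139.9 MPa

139.9


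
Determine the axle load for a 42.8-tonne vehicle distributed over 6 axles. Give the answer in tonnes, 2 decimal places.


Load per axle = total weight / number of axles
Load = 42.8 / 6
Load = 7.13 tonnes

7.13


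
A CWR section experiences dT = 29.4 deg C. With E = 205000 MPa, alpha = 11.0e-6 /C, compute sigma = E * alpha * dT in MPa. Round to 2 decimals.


sigma = E * alpha * dT
sigma = 205000 * 11.0e-6 * 29.4
sigma = 2.255 * 29.4
sigma = 66.30 MPa

66.30


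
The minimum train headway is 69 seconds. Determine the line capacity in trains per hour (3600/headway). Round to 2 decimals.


Capacity = 3600 / headway
Capacity = 3600 / 69
Capacity = 52.17 trains/hour

52.17


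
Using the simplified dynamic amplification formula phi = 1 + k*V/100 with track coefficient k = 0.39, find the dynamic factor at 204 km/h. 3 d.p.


phi = 1 + k * V / 100
phi = 1 + 0.39 * 204 / 100
phi = 1 + 0.7956
phi = 1.796

1.796


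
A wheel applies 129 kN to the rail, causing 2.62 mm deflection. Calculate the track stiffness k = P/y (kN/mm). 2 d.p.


Track stiffness k = P / y
k = 129 / 2.62
k = 49.24 kN/mm

49.24


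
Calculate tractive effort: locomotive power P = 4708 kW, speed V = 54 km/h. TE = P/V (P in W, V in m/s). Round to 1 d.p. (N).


Convert: P = 4708 kW = 4708000 W
V = 54 / 3.6 = 15.0 m/s
TE = 4708000 / 15.0
TE = 313866.7 N

313866.7


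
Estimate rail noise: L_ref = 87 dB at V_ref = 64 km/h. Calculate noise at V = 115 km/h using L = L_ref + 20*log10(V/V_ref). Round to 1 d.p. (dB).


V/V_ref = 115 / 64 = 1.796875
log10(1.796875) = 0.254518
20 * 0.254518 = 5.0904
L = 87 + 5.0904 = 92.1 dB

92.1


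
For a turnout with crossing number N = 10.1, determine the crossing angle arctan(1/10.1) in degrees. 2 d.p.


1/N = 1/10.1 = 0.09901
angle = arctan(0.09901) = 0.098688 rad
angle = 0.098688 * 180/pi = 5.65 degrees

5.65


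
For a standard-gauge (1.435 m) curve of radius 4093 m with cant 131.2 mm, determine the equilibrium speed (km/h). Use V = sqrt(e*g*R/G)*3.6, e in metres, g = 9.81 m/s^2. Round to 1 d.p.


Convert cant: e = 131.2 mm = 0.1312 m
V_ms = sqrt(0.1312 * 9.81 * 4093 / 1.435)
V_ms = sqrt(3671.070171) = 60.5894 m/s
V = 60.5894 * 3.6 = 218.1 km/h

218.1


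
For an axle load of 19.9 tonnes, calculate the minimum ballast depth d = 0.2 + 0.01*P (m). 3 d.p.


d = 0.2 + 0.01 * 19.9
d = 0.2 + 0.199
d = 0.399 m

0.399


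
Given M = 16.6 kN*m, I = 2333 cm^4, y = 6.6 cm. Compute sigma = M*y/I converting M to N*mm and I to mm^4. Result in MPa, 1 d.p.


Convert units:
M = 16.6 kN*m = 16600000 N*mm
y = 6.6 cm = 66 mm
I = 2333 cm^4 = 23330000 mm^4
sigma = 16600000 * 66 / 23330000
sigma = 47.0 MPa

47.0


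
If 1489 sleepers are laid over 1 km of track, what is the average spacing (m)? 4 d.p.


Spacing = 1000 m / number of sleepers
Spacing = 1000 / 1489
Spacing = 0.6716 m

0.6716


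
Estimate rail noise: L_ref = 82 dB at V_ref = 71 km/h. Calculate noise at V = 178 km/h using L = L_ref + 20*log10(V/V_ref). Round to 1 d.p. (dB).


V/V_ref = 178 / 71 = 2.507042
log10(2.507042) = 0.399162
20 * 0.399162 = 7.9832
L = 82 + 7.9832 = 90.0 dB

90.0


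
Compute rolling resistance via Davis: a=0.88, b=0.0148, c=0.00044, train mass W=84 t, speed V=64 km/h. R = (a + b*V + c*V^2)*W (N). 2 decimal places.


b*V = 0.0148 * 64 = 0.9472
c*V^2 = 0.00044 * 4096 = 1.80224
R_per_t = 0.88 + 0.9472 + 1.80224 = 3.62944 N/t
R_total = 3.62944 * 84 = 304.87 N

304.87


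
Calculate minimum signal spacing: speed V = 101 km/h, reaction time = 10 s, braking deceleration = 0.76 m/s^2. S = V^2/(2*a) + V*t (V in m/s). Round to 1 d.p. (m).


V = 101 / 3.6 = 28.0556 m/s
Braking distance = 28.0556^2 / (2*0.76) = 517.8383 m
Sighting distance = 28.0556 * 10 = 280.5556 m
S = 517.8383 + 280.5556 = 798.4 m

798.4


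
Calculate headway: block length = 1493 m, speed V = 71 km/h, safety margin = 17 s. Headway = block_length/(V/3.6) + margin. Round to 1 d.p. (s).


V = 71 / 3.6 = 19.7222 m/s
Block traversal time = 1493 / 19.7222 = 75.7014 s
Headway = 75.7014 + 17
Headway = 92.7 s

92.7


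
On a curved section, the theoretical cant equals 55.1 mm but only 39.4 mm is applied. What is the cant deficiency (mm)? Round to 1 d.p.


Cant deficiency = equilibrium cant - actual cant
CD = 55.1 - 39.4
CD = 15.7 mm

15.7


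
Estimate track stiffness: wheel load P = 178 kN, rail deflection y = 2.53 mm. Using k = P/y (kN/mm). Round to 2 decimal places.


Track stiffness k = P / y
k = 178 / 2.53
k = 70.36 kN/mm

70.36


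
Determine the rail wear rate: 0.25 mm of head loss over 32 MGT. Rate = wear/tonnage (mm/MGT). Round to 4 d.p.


Wear rate = total wear / cumulative tonnage
Rate = 0.25 / 32
Rate = 0.0078 mm/MGT

0.0078


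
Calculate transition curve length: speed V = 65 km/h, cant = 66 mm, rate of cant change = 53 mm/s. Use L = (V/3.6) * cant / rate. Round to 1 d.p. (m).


Convert speed: V = 65 / 3.6 = 18.0556 m/s
L = 18.0556 * 66 / 53
L = 1191.6667 / 53
L = 22.5 m

22.5


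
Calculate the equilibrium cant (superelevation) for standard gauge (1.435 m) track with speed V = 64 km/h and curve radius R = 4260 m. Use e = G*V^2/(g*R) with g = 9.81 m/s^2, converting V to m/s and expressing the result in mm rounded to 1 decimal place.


Convert speed: V = 64 / 3.6 = 17.7778 m/s
Apply formula: e = 1.435 * 17.7778^2 / (9.81 * 4260)
e = 1.435 * 316.0494 / 41790.6
e = 0.010852 m = 10.9 mm

10.9


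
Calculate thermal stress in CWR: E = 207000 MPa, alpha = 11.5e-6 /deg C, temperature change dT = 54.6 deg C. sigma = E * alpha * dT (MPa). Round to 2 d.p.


sigma = E * alpha * dT
sigma = 207000 * 11.5e-6 * 54.6
sigma = 2.3805 * 54.6
sigma = 129.98 MPa

129.98


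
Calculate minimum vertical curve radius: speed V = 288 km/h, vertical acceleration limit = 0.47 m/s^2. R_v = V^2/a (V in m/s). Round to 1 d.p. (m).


Convert speed: V = 288 / 3.6 = 80.0 m/s
V^2 = 6400.0 m^2/s^2
R_v = 6400.0 / 0.47
R_v = 13617.0 m

13617.0


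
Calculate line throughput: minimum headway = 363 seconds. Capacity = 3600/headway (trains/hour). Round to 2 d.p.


Capacity = 3600 / headway
Capacity = 3600 / 363
Capacity = 9.92 trains/hour

9.92


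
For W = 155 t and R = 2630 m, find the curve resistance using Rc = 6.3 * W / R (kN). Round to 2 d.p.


Rc = 6.3 * W / R
Rc = 6.3 * 155 / 2630
Rc = 976.5 / 2630
Rc = 0.37 kN

0.37


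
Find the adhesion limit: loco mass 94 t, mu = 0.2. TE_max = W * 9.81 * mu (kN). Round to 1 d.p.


TE_max = W * g * mu
TE_max = 94 * 9.81 * 0.2
TE_max = 922.14 * 0.2
TE_max = 184.4 kN

184.4


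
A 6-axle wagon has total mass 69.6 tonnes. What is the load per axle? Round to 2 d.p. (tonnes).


Load per axle = total weight / number of axles
Load = 69.6 / 6
Load = 11.60 tonnes

11.60


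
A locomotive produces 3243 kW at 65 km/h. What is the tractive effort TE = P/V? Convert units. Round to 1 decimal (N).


Convert: P = 3243 kW = 3243000 W
V = 65 / 3.6 = 18.0556 m/s
TE = 3243000 / 18.0556
TE = 179612.3 N

179612.3


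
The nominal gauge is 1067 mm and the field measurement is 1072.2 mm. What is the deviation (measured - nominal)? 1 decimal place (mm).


Deviation = measured - nominal
Deviation = 1072.2 - 1067
Deviation = 5.2 mm

5.2


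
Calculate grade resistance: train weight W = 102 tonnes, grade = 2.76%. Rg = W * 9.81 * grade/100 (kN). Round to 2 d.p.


Rg = W * 9.81 * grade / 100
Rg = 102 * 9.81 * 2.76 / 100
Rg = 1000.62 * 0.0276
Rg = 27.62 kN

27.62


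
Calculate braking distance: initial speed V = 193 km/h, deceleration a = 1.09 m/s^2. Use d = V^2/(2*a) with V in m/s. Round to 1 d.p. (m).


Convert speed: V = 193 / 3.6 = 53.6111 m/s
V^2 = 2874.1512
d = 2874.1512 / (2 * 1.09)
d = 2874.1512 / 2.18
d = 1318.4 m

1318.4


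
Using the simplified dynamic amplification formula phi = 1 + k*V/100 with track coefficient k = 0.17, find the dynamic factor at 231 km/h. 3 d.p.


phi = 1 + k * V / 100
phi = 1 + 0.17 * 231 / 100
phi = 1 + 0.3927
phi = 1.393

1.393


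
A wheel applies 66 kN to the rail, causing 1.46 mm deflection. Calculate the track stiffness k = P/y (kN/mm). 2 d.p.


Track stiffness k = P / y
k = 66 / 1.46
k = 45.21 kN/mm

45.21


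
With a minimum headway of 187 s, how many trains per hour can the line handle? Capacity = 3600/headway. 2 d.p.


Capacity = 3600 / headway
Capacity = 3600 / 187
Capacity = 19.25 trains/hour

19.25


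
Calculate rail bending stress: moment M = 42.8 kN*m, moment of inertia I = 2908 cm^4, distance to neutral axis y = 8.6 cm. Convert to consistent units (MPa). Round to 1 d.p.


Convert units:
M = 42.8 kN*m = 42800000 N*mm
y = 8.6 cm = 86 mm
I = 2908 cm^4 = 29080000 mm^4
sigma = 42800000 * 86 / 29080000
sigma = 126.6 MPa

126.6


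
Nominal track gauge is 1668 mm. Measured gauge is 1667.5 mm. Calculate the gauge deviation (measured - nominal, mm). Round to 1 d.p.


Deviation = measured - nominal
Deviation = 1667.5 - 1668
Deviation = -0.5 mm

-0.5


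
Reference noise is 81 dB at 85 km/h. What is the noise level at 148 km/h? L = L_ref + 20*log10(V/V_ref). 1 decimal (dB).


V/V_ref = 148 / 85 = 1.741176
log10(1.741176) = 0.240843
20 * 0.240843 = 4.8169
L = 81 + 4.8169 = 85.8 dB

85.8


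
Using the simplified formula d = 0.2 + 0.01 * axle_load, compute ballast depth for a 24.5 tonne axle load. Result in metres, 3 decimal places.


d = 0.2 + 0.01 * 24.5
d = 0.2 + 0.245
d = 0.445 m

0.445


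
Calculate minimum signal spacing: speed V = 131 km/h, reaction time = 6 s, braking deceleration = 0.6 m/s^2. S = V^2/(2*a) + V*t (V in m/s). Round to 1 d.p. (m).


V = 131 / 3.6 = 36.3889 m/s
Braking distance = 36.3889^2 / (2*0.6) = 1103.4594 m
Sighting distance = 36.3889 * 6 = 218.3333 m
S = 1103.4594 + 218.3333 = 1321.8 m

1321.8


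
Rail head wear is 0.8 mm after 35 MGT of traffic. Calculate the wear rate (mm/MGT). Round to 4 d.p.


Wear rate = total wear / cumulative tonnage
Rate = 0.8 / 35
Rate = 0.0229 mm/MGT

0.0229


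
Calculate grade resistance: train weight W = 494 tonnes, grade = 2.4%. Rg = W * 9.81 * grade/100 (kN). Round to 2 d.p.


Rg = W * 9.81 * grade / 100
Rg = 494 * 9.81 * 2.4 / 100
Rg = 4846.14 * 0.024
Rg = 116.31 kN

116.31


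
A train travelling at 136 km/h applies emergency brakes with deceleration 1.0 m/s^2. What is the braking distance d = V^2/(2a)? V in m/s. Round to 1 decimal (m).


Convert speed: V = 136 / 3.6 = 37.7778 m/s
V^2 = 1427.1605
d = 1427.1605 / (2 * 1.0)
d = 1427.1605 / 2.0
d = 713.6 m

713.6


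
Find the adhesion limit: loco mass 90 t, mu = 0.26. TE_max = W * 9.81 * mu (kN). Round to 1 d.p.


TE_max = W * g * mu
TE_max = 90 * 9.81 * 0.26
TE_max = 882.9 * 0.26
TE_max = 229.6 kN

229.6


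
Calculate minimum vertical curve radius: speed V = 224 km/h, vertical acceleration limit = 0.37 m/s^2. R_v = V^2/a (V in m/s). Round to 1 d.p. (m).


Convert speed: V = 224 / 3.6 = 62.2222 m/s
V^2 = 3871.6049 m^2/s^2
R_v = 3871.6049 / 0.37
R_v = 10463.8 m

10463.8


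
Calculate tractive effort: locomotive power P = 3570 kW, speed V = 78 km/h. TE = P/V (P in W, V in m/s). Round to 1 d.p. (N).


Convert: P = 3570 kW = 3570000 W
V = 78 / 3.6 = 21.6667 m/s
TE = 3570000 / 21.6667
TE = 164769.2 N

164769.2


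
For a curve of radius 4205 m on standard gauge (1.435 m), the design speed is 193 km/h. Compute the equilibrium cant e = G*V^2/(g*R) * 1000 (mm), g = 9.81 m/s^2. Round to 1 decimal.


Convert speed: V = 193 / 3.6 = 53.6111 m/s
Apply formula: e = 1.435 * 53.6111^2 / (9.81 * 4205)
e = 1.435 * 2874.1512 / 41251.05
e = 0.099983 m = 100.0 mm

100.0


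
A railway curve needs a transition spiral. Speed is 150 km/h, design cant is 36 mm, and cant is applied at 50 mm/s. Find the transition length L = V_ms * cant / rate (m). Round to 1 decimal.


Convert speed: V = 150 / 3.6 = 41.6667 m/s
L = 41.6667 * 36 / 50
L = 1500.0 / 50
L = 30.0 m

30.0


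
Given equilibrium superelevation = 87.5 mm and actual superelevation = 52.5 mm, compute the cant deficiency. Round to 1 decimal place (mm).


Cant deficiency = equilibrium cant - actual cant
CD = 87.5 - 52.5
CD = 35.0 mm

35.0


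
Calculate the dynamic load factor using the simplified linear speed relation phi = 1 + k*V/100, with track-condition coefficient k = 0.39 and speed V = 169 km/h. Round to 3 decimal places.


phi = 1 + k * V / 100
phi = 1 + 0.39 * 169 / 100
phi = 1 + 0.6591
phi = 1.659

1.659


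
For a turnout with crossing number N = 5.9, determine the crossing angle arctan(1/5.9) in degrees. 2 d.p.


1/N = 1/5.9 = 0.169492
angle = arctan(0.169492) = 0.167896 rad
angle = 0.167896 * 180/pi = 9.62 degrees

9.62


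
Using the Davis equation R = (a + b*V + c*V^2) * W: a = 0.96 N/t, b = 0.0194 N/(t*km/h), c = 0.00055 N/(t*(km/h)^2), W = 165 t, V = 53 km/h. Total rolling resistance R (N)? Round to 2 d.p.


b*V = 0.0194 * 53 = 1.0282
c*V^2 = 0.00055 * 2809 = 1.54495
R_per_t = 0.96 + 1.0282 + 1.54495 = 3.53315 N/t
R_total = 3.53315 * 165 = 582.97 N

582.97


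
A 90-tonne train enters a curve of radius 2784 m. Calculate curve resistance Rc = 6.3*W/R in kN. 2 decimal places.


Rc = 6.3 * W / R
Rc = 6.3 * 90 / 2784
Rc = 567.0 / 2784
Rc = 0.20 kN

0.20


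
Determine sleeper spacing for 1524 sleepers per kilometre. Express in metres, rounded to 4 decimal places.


Spacing = 1000 m / number of sleepers
Spacing = 1000 / 1524
Spacing = 0.6562 m

0.6562


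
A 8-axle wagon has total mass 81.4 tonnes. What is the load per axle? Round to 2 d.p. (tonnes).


Load per axle = total weight / number of axles
Load = 81.4 / 8
Load = 10.18 tonnes

10.18


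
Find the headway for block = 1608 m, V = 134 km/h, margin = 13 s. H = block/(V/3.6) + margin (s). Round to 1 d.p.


V = 134 / 3.6 = 37.2222 m/s
Block traversal time = 1608 / 37.2222 = 43.2 s
Headway = 43.2 + 13
Headway = 56.2 s

56.2


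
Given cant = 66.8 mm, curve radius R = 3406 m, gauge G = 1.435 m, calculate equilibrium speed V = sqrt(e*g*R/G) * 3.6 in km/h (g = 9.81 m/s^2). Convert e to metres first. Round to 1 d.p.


Convert cant: e = 66.8 mm = 0.0668 m
V_ms = sqrt(0.0668 * 9.81 * 3406 / 1.435)
V_ms = sqrt(1555.386096) = 39.4384 m/s
V = 39.4384 * 3.6 = 142.0 km/h

142.0


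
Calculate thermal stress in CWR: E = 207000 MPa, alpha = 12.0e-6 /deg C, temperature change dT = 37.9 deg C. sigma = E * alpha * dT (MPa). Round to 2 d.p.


sigma = E * alpha * dT
sigma = 207000 * 12.0e-6 * 37.9
sigma = 2.484 * 37.9
sigma = 94.14 MPa

94.14


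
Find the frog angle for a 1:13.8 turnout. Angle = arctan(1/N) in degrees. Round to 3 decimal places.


1/N = 1/13.8 = 0.072464
angle = arctan(0.072464) = 0.072337 rad
angle = 0.072337 * 180/pi = 4.145 degrees

4.145


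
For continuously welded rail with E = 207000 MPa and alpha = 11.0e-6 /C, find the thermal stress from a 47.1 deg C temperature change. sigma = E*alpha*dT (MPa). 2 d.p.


sigma = E * alpha * dT
sigma = 207000 * 11.0e-6 * 47.1
sigma = 2.277 * 47.1
sigma = 107.25 MPa

107.25


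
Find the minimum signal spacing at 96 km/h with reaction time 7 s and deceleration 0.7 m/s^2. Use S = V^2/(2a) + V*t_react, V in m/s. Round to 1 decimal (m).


V = 96 / 3.6 = 26.6667 m/s
Braking distance = 26.6667^2 / (2*0.7) = 507.9365 m
Sighting distance = 26.6667 * 7 = 186.6667 m
S = 507.9365 + 186.6667 = 694.6 m

694.6


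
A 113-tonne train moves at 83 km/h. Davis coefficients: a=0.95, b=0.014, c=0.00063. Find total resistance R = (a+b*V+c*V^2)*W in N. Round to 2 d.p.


b*V = 0.014 * 83 = 1.162
c*V^2 = 0.00063 * 6889 = 4.34007
R_per_t = 0.95 + 1.162 + 4.34007 = 6.45207 N/t
R_total = 6.45207 * 113 = 729.08 N

729.08


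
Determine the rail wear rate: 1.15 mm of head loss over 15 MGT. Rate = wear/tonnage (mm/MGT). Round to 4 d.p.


Wear rate = total wear / cumulative tonnage
Rate = 1.15 / 15
Rate = 0.0767 mm/MGT

0.0767


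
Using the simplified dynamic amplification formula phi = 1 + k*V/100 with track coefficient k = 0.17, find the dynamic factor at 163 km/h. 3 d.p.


phi = 1 + k * V / 100
phi = 1 + 0.17 * 163 / 100
phi = 1 + 0.2771
phi = 1.277

1.277


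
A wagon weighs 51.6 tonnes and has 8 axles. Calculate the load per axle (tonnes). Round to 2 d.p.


Load per axle = total weight / number of axles
Load = 51.6 / 8
Load = 6.45 tonnes

6.45


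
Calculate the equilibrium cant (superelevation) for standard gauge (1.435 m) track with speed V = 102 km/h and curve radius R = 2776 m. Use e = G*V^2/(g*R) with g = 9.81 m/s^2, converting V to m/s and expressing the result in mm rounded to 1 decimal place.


Convert speed: V = 102 / 3.6 = 28.3333 m/s
Apply formula: e = 1.435 * 28.3333^2 / (9.81 * 2776)
e = 1.435 * 802.7778 / 27232.56
e = 0.042302 m = 42.3 mm

42.3


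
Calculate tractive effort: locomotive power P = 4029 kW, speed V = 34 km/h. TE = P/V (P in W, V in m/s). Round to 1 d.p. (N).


Convert: P = 4029 kW = 4029000 W
V = 34 / 3.6 = 9.4444 m/s
TE = 4029000 / 9.4444
TE = 426600.0 N

426600.0


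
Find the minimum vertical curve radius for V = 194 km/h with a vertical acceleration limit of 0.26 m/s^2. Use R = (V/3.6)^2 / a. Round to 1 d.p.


Convert speed: V = 194 / 3.6 = 53.8889 m/s
V^2 = 2904.0123 m^2/s^2
R_v = 2904.0123 / 0.26
R_v = 11169.3 m

11169.3


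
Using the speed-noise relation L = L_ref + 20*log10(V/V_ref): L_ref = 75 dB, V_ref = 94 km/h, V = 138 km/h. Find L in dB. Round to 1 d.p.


V/V_ref = 138 / 94 = 1.468085
log10(1.468085) = 0.166751
20 * 0.166751 = 3.335
L = 75 + 3.335 = 78.3 dB

78.3


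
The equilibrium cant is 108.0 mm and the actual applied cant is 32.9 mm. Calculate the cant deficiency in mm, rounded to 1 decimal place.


Cant deficiency = equilibrium cant - actual cant
CD = 108.0 - 32.9
CD = 75.1 mm

75.1


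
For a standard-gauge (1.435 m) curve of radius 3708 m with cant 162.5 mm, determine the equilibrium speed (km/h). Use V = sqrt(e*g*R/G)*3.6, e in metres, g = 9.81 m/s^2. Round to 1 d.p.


Convert cant: e = 162.5 mm = 0.1625 m
V_ms = sqrt(0.1625 * 9.81 * 3708 / 1.435)
V_ms = sqrt(4119.174564) = 64.1808 m/s
V = 64.1808 * 3.6 = 231.1 km/h

231.1


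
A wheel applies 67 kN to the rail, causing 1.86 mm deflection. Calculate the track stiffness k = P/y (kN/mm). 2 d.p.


Track stiffness k = P / y
k = 67 / 1.86
k = 36.02 kN/mm

36.02


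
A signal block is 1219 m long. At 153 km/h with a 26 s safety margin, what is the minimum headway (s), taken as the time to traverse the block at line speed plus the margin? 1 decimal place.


V = 153 / 3.6 = 42.5 m/s
Block traversal time = 1219 / 42.5 = 28.6824 s
Headway = 28.6824 + 26
Headway = 54.7 s

54.7


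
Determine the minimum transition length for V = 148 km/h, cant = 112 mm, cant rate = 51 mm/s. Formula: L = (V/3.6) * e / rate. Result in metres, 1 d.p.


Convert speed: V = 148 / 3.6 = 41.1111 m/s
L = 41.1111 * 112 / 51
L = 4604.4444 / 51
L = 90.3 m

90.3


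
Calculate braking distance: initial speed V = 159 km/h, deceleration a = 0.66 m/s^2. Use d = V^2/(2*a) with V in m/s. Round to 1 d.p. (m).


Convert speed: V = 159 / 3.6 = 44.1667 m/s
V^2 = 1950.6944
d = 1950.6944 / (2 * 0.66)
d = 1950.6944 / 1.32
d = 1477.8 m

1477.8


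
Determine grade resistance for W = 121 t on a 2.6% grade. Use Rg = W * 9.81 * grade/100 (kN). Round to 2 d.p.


Rg = W * 9.81 * grade / 100
Rg = 121 * 9.81 * 2.6 / 100
Rg = 1187.01 * 0.026
Rg = 30.86 kN

30.86


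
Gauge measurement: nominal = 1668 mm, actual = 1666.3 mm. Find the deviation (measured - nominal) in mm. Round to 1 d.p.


Deviation = measured - nominal
Deviation = 1666.3 - 1668
Deviation = -1.7 mm

-1.7


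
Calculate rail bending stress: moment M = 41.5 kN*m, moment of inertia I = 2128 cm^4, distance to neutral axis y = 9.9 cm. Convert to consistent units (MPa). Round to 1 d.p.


Convert units:
M = 41.5 kN*m = 41500000 N*mm
y = 9.9 cm = 99 mm
I = 2128 cm^4 = 21280000 mm^4
sigma = 41500000 * 99 / 21280000
sigma = 193.1 MPa

193.1


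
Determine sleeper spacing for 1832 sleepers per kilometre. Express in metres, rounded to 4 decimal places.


Spacing = 1000 m / number of sleepers
Spacing = 1000 / 1832
Spacing = 0.5459 m

0.5459


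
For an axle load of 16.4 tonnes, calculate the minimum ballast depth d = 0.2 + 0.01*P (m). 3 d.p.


d = 0.2 + 0.01 * 16.4
d = 0.2 + 0.164
d = 0.364 m

0.364


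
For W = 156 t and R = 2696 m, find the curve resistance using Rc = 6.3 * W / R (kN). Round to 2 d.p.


Rc = 6.3 * W / R
Rc = 6.3 * 156 / 2696
Rc = 982.8 / 2696
Rc = 0.36 kN

0.36


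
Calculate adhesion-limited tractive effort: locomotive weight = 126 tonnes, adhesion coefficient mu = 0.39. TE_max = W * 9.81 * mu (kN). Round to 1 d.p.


TE_max = W * g * mu
TE_max = 126 * 9.81 * 0.39
TE_max = 1236.06 * 0.39
TE_max = 482.1 kN

482.1


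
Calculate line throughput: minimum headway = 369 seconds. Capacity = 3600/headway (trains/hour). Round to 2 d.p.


Capacity = 3600 / headway
Capacity = 3600 / 369
Capacity = 9.76 trains/hour

9.76


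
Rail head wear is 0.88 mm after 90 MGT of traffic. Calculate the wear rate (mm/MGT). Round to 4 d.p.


Wear rate = total wear / cumulative tonnage
Rate = 0.88 / 90
Rate = 0.0098 mm/MGT

0.0098


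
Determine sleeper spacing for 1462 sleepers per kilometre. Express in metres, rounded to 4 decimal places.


Spacing = 1000 m / number of sleepers
Spacing = 1000 / 1462
Spacing = 0.6840 m

0.6840


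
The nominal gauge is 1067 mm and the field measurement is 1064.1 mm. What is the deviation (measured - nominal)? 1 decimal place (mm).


Deviation = measured - nominal
Deviation = 1064.1 - 1067
Deviation = -2.9 mm

-2.9


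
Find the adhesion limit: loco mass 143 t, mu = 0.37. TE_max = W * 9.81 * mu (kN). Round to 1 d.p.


TE_max = W * g * mu
TE_max = 143 * 9.81 * 0.37
TE_max = 1402.83 * 0.37
TE_max = 519.0 kN

519.0


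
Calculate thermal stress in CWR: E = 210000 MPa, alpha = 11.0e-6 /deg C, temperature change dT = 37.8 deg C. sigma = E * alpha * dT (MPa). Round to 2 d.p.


sigma = E * alpha * dT
sigma = 210000 * 11.0e-6 * 37.8
sigma = 2.31 * 37.8
sigma = 87.32 MPa

87.32


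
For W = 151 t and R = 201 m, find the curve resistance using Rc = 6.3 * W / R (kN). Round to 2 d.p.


Rc = 6.3 * W / R
Rc = 6.3 * 151 / 201
Rc = 951.3 / 201
Rc = 4.73 kN

4.73


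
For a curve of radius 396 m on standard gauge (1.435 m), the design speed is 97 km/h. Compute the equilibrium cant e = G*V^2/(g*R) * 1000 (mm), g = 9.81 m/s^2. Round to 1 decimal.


Convert speed: V = 97 / 3.6 = 26.9444 m/s
Apply formula: e = 1.435 * 26.9444^2 / (9.81 * 396)
e = 1.435 * 726.0031 / 3884.76
e = 0.26818 m = 268.2 mm

268.2


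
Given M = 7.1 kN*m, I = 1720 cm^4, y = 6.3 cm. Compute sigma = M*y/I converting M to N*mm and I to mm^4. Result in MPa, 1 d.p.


Convert units:
M = 7.1 kN*m = 7100000 N*mm
y = 6.3 cm = 63 mm
I = 1720 cm^4 = 17200000 mm^4
sigma = 7100000 * 63 / 17200000
sigma = 26.0 MPa

26.0


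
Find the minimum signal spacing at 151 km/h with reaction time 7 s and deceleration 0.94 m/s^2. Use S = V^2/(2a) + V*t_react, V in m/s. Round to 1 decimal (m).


V = 151 / 3.6 = 41.9444 m/s
Braking distance = 41.9444^2 / (2*0.94) = 935.8172 m
Sighting distance = 41.9444 * 7 = 293.6111 m
S = 935.8172 + 293.6111 = 1229.4 m

1229.4


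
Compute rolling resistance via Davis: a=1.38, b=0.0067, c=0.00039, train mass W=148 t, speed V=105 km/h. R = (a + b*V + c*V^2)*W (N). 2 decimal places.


b*V = 0.0067 * 105 = 0.7035
c*V^2 = 0.00039 * 11025 = 4.29975
R_per_t = 1.38 + 0.7035 + 4.29975 = 6.38325 N/t
R_total = 6.38325 * 148 = 944.72 N

944.72


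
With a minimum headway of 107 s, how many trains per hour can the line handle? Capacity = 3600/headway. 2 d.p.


Capacity = 3600 / headway
Capacity = 3600 / 107
Capacity = 33.64 trains/hour

33.64


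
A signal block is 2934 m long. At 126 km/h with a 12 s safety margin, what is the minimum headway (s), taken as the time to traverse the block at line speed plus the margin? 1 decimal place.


V = 126 / 3.6 = 35.0 m/s
Block traversal time = 2934 / 35.0 = 83.8286 s
Headway = 83.8286 + 12
Headway = 95.8 s

95.8


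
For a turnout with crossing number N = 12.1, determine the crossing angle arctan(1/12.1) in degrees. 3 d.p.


1/N = 1/12.1 = 0.082645
angle = arctan(0.082645) = 0.082457 rad
angle = 0.082457 * 180/pi = 4.724 degrees

4.724


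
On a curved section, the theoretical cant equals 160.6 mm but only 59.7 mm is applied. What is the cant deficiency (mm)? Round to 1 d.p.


Cant deficiency = equilibrium cant - actual cant
CD = 160.6 - 59.7
CD = 100.9 mm

100.9


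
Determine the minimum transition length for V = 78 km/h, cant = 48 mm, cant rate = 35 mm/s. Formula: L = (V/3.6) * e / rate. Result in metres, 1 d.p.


Convert speed: V = 78 / 3.6 = 21.6667 m/s
L = 21.6667 * 48 / 35
L = 1040.0 / 35
L = 29.7 m

29.7


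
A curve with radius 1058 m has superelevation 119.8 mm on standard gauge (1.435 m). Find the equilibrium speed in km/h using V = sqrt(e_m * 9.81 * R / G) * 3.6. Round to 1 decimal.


Convert cant: e = 119.8 mm = 0.1198 m
V_ms = sqrt(0.1198 * 9.81 * 1058 / 1.435)
V_ms = sqrt(866.482093) = 29.4361 m/s
V = 29.4361 * 3.6 = 106.0 km/h

106.0


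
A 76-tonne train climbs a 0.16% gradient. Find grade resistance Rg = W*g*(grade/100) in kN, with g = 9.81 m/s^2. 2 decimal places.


Rg = W * 9.81 * grade / 100
Rg = 76 * 9.81 * 0.16 / 100
Rg = 745.56 * 0.0016
Rg = 1.19 kN

1.19


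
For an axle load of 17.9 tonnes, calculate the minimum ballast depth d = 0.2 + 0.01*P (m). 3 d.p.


d = 0.2 + 0.01 * 17.9
d = 0.2 + 0.179
d = 0.379 m

0.379


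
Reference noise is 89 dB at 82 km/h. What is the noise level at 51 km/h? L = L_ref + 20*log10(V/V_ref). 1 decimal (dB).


V/V_ref = 51 / 82 = 0.621951
log10(0.621951) = -0.206244
20 * -0.206244 = -4.1249
L = 89 + -4.1249 = 84.9 dB

84.9


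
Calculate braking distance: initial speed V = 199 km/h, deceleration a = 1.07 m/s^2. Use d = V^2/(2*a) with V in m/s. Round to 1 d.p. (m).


Convert speed: V = 199 / 3.6 = 55.2778 m/s
V^2 = 3055.6327
d = 3055.6327 / (2 * 1.07)
d = 3055.6327 / 2.14
d = 1427.9 m

1427.9


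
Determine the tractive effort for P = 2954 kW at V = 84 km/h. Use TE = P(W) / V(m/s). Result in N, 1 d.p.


Convert: P = 2954 kW = 2954000 W
V = 84 / 3.6 = 23.3333 m/s
TE = 2954000 / 23.3333
TE = 126600.0 N

126600.0


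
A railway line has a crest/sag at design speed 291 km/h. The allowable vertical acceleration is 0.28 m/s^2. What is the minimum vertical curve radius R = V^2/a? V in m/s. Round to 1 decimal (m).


Convert speed: V = 291 / 3.6 = 80.8333 m/s
V^2 = 6534.0278 m^2/s^2
R_v = 6534.0278 / 0.28
R_v = 23335.8 m

23335.8


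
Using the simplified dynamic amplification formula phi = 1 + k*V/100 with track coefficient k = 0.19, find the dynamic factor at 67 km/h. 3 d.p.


phi = 1 + k * V / 100
phi = 1 + 0.19 * 67 / 100
phi = 1 + 0.1273
phi = 1.127

1.127


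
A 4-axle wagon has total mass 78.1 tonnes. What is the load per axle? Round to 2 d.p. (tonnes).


Load per axle = total weight / number of axles
Load = 78.1 / 4
Load = 19.53 tonnes

19.53


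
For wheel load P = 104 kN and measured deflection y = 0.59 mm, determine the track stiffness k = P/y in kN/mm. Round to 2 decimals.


Track stiffness k = P / y
k = 104 / 0.59
k = 176.27 kN/mm

176.27


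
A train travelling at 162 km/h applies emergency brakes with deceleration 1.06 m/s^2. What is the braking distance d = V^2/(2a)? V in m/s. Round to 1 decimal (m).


Convert speed: V = 162 / 3.6 = 45.0 m/s
V^2 = 2025.0
d = 2025.0 / (2 * 1.06)
d = 2025.0 / 2.12
d = 955.2 m

955.2


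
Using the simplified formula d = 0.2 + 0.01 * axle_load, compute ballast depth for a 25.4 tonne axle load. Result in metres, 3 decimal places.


d = 0.2 + 0.01 * 25.4
d = 0.2 + 0.254
d = 0.454 m

0.454


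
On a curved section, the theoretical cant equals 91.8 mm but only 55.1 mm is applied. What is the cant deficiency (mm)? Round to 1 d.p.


Cant deficiency = equilibrium cant - actual cant
CD = 91.8 - 55.1
CD = 36.7 mm

36.7


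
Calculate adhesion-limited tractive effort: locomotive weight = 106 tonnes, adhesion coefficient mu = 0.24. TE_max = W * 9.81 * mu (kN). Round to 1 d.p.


TE_max = W * g * mu
TE_max = 106 * 9.81 * 0.24
TE_max = 1039.86 * 0.24
TE_max = 249.6 kN

249.6


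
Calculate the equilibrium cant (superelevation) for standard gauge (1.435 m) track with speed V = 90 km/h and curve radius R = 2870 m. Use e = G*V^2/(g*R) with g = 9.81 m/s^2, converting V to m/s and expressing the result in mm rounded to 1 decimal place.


Convert speed: V = 90 / 3.6 = 25.0 m/s
Apply formula: e = 1.435 * 25.0^2 / (9.81 * 2870)
e = 1.435 * 625.0 / 28154.7
e = 0.031855 m = 31.9 mm

31.9


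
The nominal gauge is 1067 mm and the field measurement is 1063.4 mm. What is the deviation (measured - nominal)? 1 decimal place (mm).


Deviation = measured - nominal
Deviation = 1063.4 - 1067
Deviation = -3.6 mm

-3.6


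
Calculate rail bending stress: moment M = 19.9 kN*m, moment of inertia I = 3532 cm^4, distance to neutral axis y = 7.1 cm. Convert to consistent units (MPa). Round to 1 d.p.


Convert units:
M = 19.9 kN*m = 19900000 N*mm
y = 7.1 cm = 71 mm
I = 3532 cm^4 = 35320000 mm^4
sigma = 19900000 * 71 / 35320000
sigma = 40.0 MPa

40.0


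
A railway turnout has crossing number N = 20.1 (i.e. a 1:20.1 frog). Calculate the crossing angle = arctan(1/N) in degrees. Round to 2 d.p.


1/N = 1/20.1 = 0.049751
angle = arctan(0.049751) = 0.04971 rad
angle = 0.04971 * 180/pi = 2.85 degrees

2.85


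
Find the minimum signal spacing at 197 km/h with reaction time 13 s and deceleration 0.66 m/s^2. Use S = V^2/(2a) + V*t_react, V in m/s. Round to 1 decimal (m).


V = 197 / 3.6 = 54.7222 m/s
Braking distance = 54.7222^2 / (2*0.66) = 2268.577 m
Sighting distance = 54.7222 * 13 = 711.3889 m
S = 2268.577 + 711.3889 = 2980.0 m

2980.0


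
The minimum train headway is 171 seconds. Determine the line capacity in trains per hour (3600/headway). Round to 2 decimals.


Capacity = 3600 / headway
Capacity = 3600 / 171
Capacity = 21.05 trains/hour

21.05


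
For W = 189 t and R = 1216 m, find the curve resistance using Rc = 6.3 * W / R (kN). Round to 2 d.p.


Rc = 6.3 * W / R
Rc = 6.3 * 189 / 1216
Rc = 1190.7 / 1216
Rc = 0.98 kN

0.98


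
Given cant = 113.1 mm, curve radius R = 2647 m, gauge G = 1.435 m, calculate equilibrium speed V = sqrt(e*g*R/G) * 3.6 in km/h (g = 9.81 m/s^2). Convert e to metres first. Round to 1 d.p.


Convert cant: e = 113.1 mm = 0.1131 m
V_ms = sqrt(0.1131 * 9.81 * 2647 / 1.435)
V_ms = sqrt(2046.603217) = 45.2394 m/s
V = 45.2394 * 3.6 = 162.9 km/h

162.9


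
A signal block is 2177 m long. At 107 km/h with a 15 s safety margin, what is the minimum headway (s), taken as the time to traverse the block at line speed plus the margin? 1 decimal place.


V = 107 / 3.6 = 29.7222 m/s
Block traversal time = 2177 / 29.7222 = 73.2449 s
Headway = 73.2449 + 15
Headway = 88.2 s

88.2


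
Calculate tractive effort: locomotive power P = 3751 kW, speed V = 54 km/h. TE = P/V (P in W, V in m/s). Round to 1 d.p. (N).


Convert: P = 3751 kW = 3751000 W
V = 54 / 3.6 = 15.0 m/s
TE = 3751000 / 15.0
TE = 250066.7 N

250066.7


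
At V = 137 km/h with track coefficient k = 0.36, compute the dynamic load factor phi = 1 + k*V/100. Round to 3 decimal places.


phi = 1 + k * V / 100
phi = 1 + 0.36 * 137 / 100
phi = 1 + 0.4932
phi = 1.493

1.493


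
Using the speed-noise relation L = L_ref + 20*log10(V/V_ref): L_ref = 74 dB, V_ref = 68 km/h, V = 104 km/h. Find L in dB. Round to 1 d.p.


V/V_ref = 104 / 68 = 1.529412
log10(1.529412) = 0.184524
20 * 0.184524 = 3.6905
L = 74 + 3.6905 = 77.7 dB

77.7


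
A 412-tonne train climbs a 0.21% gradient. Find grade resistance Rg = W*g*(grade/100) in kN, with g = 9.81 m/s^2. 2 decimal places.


Rg = W * 9.81 * grade / 100
Rg = 412 * 9.81 * 0.21 / 100
Rg = 4041.72 * 0.0021
Rg = 8.49 kN

8.49


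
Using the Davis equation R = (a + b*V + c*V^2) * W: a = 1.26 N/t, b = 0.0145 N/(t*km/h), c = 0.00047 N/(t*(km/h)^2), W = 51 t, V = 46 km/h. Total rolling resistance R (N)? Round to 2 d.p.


b*V = 0.0145 * 46 = 0.667
c*V^2 = 0.00047 * 2116 = 0.99452
R_per_t = 1.26 + 0.667 + 0.99452 = 2.92152 N/t
R_total = 2.92152 * 51 = 149.00 N

149.00


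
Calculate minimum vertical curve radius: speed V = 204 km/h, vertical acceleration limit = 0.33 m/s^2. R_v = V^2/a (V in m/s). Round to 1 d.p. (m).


Convert speed: V = 204 / 3.6 = 56.6667 m/s
V^2 = 3211.1111 m^2/s^2
R_v = 3211.1111 / 0.33
R_v = 9730.6 m

9730.6


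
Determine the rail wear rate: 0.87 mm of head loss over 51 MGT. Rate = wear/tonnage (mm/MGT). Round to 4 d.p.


Wear rate = total wear / cumulative tonnage
Rate = 0.87 / 51
Rate = 0.0171 mm/MGT

0.0171


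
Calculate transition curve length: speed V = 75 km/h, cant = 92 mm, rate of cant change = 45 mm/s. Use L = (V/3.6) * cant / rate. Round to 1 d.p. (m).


Convert speed: V = 75 / 3.6 = 20.8333 m/s
L = 20.8333 * 92 / 45
L = 1916.6667 / 45
L = 42.6 m

42.6


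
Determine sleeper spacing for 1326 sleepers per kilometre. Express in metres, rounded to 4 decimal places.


Spacing = 1000 m / number of sleepers
Spacing = 1000 / 1326
Spacing = 0.7541 m

0.7541


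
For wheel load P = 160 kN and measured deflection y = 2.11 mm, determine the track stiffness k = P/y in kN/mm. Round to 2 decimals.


Track stiffness k = P / y
k = 160 / 2.11
k = 75.83 kN/mm

75.83


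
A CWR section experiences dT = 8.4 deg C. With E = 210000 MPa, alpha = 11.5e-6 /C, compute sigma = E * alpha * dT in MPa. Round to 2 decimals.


sigma = E * alpha * dT
sigma = 210000 * 11.5e-6 * 8.4
sigma = 2.415 * 8.4
sigma = 20.29 MPa

20.29


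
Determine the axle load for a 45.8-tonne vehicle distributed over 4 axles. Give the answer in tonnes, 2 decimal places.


Load per axle = total weight / number of axles
Load = 45.8 / 4
Load = 11.45 tonnes

11.45


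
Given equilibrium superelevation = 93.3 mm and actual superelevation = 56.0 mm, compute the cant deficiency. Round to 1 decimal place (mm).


Cant deficiency = equilibrium cant - actual cant
CD = 93.3 - 56.0
CD = 37.3 mm

37.3


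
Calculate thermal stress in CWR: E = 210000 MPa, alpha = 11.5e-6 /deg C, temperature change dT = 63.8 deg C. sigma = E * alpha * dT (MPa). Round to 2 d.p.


sigma = E * alpha * dT
sigma = 210000 * 11.5e-6 * 63.8
sigma = 2.415 * 63.8
sigma = 154.08 MPa

154.08


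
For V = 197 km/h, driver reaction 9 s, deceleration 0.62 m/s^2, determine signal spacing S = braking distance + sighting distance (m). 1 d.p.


V = 197 / 3.6 = 54.7222 m/s
Braking distance = 54.7222^2 / (2*0.62) = 2414.9368 m
Sighting distance = 54.7222 * 9 = 492.5 m
S = 2414.9368 + 492.5 = 2907.4 m

2907.4


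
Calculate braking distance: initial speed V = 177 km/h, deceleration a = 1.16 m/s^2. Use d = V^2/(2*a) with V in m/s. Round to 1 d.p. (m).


Convert speed: V = 177 / 3.6 = 49.1667 m/s
V^2 = 2417.3611
d = 2417.3611 / (2 * 1.16)
d = 2417.3611 / 2.32
d = 1042.0 m

1042.0


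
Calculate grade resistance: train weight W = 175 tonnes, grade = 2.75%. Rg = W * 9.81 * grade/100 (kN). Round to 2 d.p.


Rg = W * 9.81 * grade / 100
Rg = 175 * 9.81 * 2.75 / 100
Rg = 1716.75 * 0.0275
Rg = 47.21 kN

47.21


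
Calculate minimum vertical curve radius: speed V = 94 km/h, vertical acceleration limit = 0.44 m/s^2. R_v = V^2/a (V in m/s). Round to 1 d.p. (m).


Convert speed: V = 94 / 3.6 = 26.1111 m/s
V^2 = 681.7901 m^2/s^2
R_v = 681.7901 / 0.44
R_v = 1549.5 m

1549.5


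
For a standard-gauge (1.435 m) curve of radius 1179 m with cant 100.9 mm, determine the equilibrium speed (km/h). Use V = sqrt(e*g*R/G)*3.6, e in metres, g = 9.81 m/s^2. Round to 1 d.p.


Convert cant: e = 100.9 mm = 0.1009 m
V_ms = sqrt(0.1009 * 9.81 * 1179 / 1.435)
V_ms = sqrt(813.246266) = 28.5175 m/s
V = 28.5175 * 3.6 = 102.7 km/h

102.7


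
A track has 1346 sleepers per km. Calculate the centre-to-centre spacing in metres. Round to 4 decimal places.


Spacing = 1000 m / number of sleepers
Spacing = 1000 / 1346
Spacing = 0.7429 m

0.7429


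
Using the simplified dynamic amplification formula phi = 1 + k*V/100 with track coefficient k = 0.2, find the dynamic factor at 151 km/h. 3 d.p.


phi = 1 + k * V / 100
phi = 1 + 0.2 * 151 / 100
phi = 1 + 0.302
phi = 1.302

1.302
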